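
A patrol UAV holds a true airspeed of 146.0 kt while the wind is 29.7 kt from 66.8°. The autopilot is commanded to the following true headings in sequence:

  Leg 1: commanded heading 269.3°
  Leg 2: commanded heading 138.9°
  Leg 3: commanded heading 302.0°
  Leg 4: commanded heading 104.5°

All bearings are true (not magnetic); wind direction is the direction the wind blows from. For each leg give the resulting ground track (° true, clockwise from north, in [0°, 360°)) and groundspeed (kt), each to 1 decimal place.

Leg 1: heading 269.3°; drift -3.7° → track 265.6°, groundspeed 173.8 kt
Leg 2: heading 138.9°; drift +11.7° → track 150.6°, groundspeed 139.8 kt
Leg 3: heading 302.0°; drift -8.5° → track 293.5°, groundspeed 164.8 kt
Leg 4: heading 104.5°; drift +8.4° → track 112.9°, groundspeed 123.8 kt

Leg 1: track=265.6°, groundspeed=173.8 kt
Leg 2: track=150.6°, groundspeed=139.8 kt
Leg 3: track=293.5°, groundspeed=164.8 kt
Leg 4: track=112.9°, groundspeed=123.8 kt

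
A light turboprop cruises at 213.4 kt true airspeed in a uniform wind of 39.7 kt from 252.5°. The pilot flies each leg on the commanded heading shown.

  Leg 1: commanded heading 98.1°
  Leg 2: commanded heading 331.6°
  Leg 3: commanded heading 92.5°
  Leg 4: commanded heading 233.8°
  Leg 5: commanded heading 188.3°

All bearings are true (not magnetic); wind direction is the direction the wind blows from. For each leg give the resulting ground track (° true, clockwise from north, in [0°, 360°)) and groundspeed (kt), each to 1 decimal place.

Leg 1: heading 98.1°; drift -3.9° → track 94.2°, groundspeed 249.8 kt
Leg 2: heading 331.6°; drift +10.7° → track 342.3°, groundspeed 209.6 kt
Leg 3: heading 92.5°; drift -3.1° → track 89.4°, groundspeed 251.1 kt
Leg 4: heading 233.8°; drift -4.1° → track 229.7°, groundspeed 176.3 kt
Leg 5: heading 188.3°; drift -10.3° → track 178.0°, groundspeed 199.4 kt

Leg 1: track=94.2°, groundspeed=249.8 kt
Leg 2: track=342.3°, groundspeed=209.6 kt
Leg 3: track=89.4°, groundspeed=251.1 kt
Leg 4: track=229.7°, groundspeed=176.3 kt
Leg 5: track=178.0°, groundspeed=199.4 kt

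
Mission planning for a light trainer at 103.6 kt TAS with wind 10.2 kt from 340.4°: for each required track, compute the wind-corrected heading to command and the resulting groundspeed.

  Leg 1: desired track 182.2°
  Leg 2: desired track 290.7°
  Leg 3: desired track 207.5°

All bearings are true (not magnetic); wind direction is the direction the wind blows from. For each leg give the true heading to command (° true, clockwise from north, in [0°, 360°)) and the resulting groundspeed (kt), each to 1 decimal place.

Leg 1: desired track 182.2°; wind correction +2.1° → command heading 184.3°, groundspeed 113.0 kt
Leg 2: desired track 290.7°; wind correction +4.3° → command heading 295.0°, groundspeed 96.7 kt
Leg 3: desired track 207.5°; wind correction +4.1° → command heading 211.6°, groundspeed 110.3 kt

Leg 1: heading=184.3°, groundspeed=113.0 kt
Leg 2: heading=295.0°, groundspeed=96.7 kt
Leg 3: heading=211.6°, groundspeed=110.3 kt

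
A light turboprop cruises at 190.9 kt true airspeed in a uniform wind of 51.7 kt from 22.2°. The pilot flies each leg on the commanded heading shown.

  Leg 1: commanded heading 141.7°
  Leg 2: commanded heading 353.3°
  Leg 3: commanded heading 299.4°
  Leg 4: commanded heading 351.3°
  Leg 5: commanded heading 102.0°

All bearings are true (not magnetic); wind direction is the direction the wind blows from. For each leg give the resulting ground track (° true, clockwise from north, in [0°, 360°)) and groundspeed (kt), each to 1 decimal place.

Leg 1: track=153.4°, groundspeed=221.0 kt
Leg 2: track=343.6°, groundspeed=147.8 kt
Leg 3: track=283.9°, groundspeed=191.4 kt
Leg 4: track=341.0°, groundspeed=148.9 kt
Leg 5: track=117.6°, groundspeed=188.7 kt

Leg 1: heading 141.7°; drift +11.7° → track 153.4°, groundspeed 221.0 kt
Leg 2: heading 353.3°; drift -9.7° → track 343.6°, groundspeed 147.8 kt
Leg 3: heading 299.4°; drift -15.5° → track 283.9°, groundspeed 191.4 kt
Leg 4: heading 351.3°; drift -10.3° → track 341.0°, groundspeed 148.9 kt
Leg 5: heading 102.0°; drift +15.6° → track 117.6°, groundspeed 188.7 kt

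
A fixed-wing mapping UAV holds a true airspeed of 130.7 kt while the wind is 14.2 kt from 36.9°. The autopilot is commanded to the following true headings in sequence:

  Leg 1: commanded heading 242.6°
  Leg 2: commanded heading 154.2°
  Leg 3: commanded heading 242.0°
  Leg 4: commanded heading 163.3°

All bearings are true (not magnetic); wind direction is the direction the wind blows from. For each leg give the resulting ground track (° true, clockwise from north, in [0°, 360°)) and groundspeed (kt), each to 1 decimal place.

Leg 1: track=240.1°, groundspeed=143.6 kt
Leg 2: track=159.5°, groundspeed=137.8 kt
Leg 3: track=239.6°, groundspeed=143.7 kt
Leg 4: track=168.0°, groundspeed=139.6 kt

Leg 1: heading 242.6°; drift -2.5° → track 240.1°, groundspeed 143.6 kt
Leg 2: heading 154.2°; drift +5.3° → track 159.5°, groundspeed 137.8 kt
Leg 3: heading 242.0°; drift -2.4° → track 239.6°, groundspeed 143.7 kt
Leg 4: heading 163.3°; drift +4.7° → track 168.0°, groundspeed 139.6 kt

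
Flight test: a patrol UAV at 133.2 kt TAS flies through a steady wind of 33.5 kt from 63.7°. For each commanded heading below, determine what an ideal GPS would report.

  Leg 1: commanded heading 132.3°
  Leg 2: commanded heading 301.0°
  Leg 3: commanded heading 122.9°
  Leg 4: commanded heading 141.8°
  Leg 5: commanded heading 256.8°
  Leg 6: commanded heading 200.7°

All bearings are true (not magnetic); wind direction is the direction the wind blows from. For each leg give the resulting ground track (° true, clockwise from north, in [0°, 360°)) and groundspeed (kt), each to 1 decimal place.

Leg 1: heading 132.3°; drift +14.5° → track 146.8°, groundspeed 124.9 kt
Leg 2: heading 301.0°; drift -10.6° → track 290.4°, groundspeed 153.9 kt
Leg 3: heading 122.9°; drift +13.9° → track 136.8°, groundspeed 119.6 kt
Leg 4: heading 141.8°; drift +14.6° → track 156.4°, groundspeed 130.5 kt
Leg 5: heading 256.8°; drift -2.6° → track 254.2°, groundspeed 166.0 kt
Leg 6: heading 200.7°; drift +8.2° → track 208.9°, groundspeed 159.3 kt

Leg 1: track=146.8°, groundspeed=124.9 kt
Leg 2: track=290.4°, groundspeed=153.9 kt
Leg 3: track=136.8°, groundspeed=119.6 kt
Leg 4: track=156.4°, groundspeed=130.5 kt
Leg 5: track=254.2°, groundspeed=166.0 kt
Leg 6: track=208.9°, groundspeed=159.3 kt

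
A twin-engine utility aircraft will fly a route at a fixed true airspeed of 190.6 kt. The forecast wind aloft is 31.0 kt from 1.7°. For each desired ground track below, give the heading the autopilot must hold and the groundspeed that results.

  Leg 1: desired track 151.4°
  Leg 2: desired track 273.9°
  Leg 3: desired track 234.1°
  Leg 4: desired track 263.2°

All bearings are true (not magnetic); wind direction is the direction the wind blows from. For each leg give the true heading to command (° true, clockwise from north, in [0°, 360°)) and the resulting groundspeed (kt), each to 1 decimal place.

Leg 1: heading=146.7°, groundspeed=216.7 kt
Leg 2: heading=283.3°, groundspeed=186.9 kt
Leg 3: heading=241.5°, groundspeed=207.9 kt
Leg 4: heading=272.5°, groundspeed=192.7 kt

Leg 1: desired track 151.4°; wind correction -4.7° → command heading 146.7°, groundspeed 216.7 kt
Leg 2: desired track 273.9°; wind correction +9.4° → command heading 283.3°, groundspeed 186.9 kt
Leg 3: desired track 234.1°; wind correction +7.4° → command heading 241.5°, groundspeed 207.9 kt
Leg 4: desired track 263.2°; wind correction +9.3° → command heading 272.5°, groundspeed 192.7 kt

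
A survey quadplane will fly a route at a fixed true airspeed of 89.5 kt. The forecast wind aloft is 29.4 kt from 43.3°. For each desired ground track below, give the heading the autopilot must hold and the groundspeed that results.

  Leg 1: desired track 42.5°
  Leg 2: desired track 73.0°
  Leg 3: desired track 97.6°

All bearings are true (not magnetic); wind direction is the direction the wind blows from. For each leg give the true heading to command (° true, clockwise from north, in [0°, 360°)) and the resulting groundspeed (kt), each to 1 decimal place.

Leg 1: desired track 42.5°; wind correction +0.3° → command heading 42.8°, groundspeed 60.1 kt
Leg 2: desired track 73.0°; wind correction -9.4° → command heading 63.6°, groundspeed 62.8 kt
Leg 3: desired track 97.6°; wind correction -15.5° → command heading 82.1°, groundspeed 69.1 kt

Leg 1: heading=42.8°, groundspeed=60.1 kt
Leg 2: heading=63.6°, groundspeed=62.8 kt
Leg 3: heading=82.1°, groundspeed=69.1 kt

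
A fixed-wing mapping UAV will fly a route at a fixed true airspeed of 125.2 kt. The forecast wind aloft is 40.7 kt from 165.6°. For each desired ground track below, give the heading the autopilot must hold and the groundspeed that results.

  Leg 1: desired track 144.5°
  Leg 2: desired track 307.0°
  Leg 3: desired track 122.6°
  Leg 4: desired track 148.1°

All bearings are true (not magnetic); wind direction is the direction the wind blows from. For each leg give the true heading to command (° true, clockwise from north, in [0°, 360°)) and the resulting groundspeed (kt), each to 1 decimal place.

Leg 1: desired track 144.5°; wind correction +6.7° → command heading 151.2°, groundspeed 86.4 kt
Leg 2: desired track 307.0°; wind correction -11.7° → command heading 295.3°, groundspeed 154.4 kt
Leg 3: desired track 122.6°; wind correction +12.8° → command heading 135.4°, groundspeed 92.3 kt
Leg 4: desired track 148.1°; wind correction +5.6° → command heading 153.7°, groundspeed 85.8 kt

Leg 1: heading=151.2°, groundspeed=86.4 kt
Leg 2: heading=295.3°, groundspeed=154.4 kt
Leg 3: heading=135.4°, groundspeed=92.3 kt
Leg 4: heading=153.7°, groundspeed=85.8 kt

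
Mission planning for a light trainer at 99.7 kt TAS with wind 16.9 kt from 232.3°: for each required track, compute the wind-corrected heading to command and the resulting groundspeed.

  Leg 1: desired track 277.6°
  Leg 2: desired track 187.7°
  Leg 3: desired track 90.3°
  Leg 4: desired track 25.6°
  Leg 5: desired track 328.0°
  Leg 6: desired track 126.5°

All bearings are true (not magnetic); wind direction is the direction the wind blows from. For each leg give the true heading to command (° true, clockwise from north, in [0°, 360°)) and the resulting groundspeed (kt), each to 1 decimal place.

Leg 1: desired track 277.6°; wind correction -6.9° → command heading 270.7°, groundspeed 87.1 kt
Leg 2: desired track 187.7°; wind correction +6.8° → command heading 194.5°, groundspeed 87.0 kt
Leg 3: desired track 90.3°; wind correction +6.0° → command heading 96.3°, groundspeed 112.5 kt
Leg 4: desired track 25.6°; wind correction -4.4° → command heading 21.2°, groundspeed 114.5 kt
Leg 5: desired track 328.0°; wind correction -9.7° → command heading 318.3°, groundspeed 100.0 kt
Leg 6: desired track 126.5°; wind correction +9.4° → command heading 135.9°, groundspeed 103.0 kt

Leg 1: heading=270.7°, groundspeed=87.1 kt
Leg 2: heading=194.5°, groundspeed=87.0 kt
Leg 3: heading=96.3°, groundspeed=112.5 kt
Leg 4: heading=21.2°, groundspeed=114.5 kt
Leg 5: heading=318.3°, groundspeed=100.0 kt
Leg 6: heading=135.9°, groundspeed=103.0 kt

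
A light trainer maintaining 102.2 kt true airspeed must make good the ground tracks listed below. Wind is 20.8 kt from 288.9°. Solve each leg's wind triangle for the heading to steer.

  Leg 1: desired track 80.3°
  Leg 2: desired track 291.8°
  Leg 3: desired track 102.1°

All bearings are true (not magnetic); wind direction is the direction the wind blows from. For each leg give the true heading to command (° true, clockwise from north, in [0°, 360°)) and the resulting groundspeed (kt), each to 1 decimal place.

Leg 1: desired track 80.3°; wind correction -5.6° → command heading 74.7°, groundspeed 120.0 kt
Leg 2: desired track 291.8°; wind correction -0.6° → command heading 291.2°, groundspeed 81.4 kt
Leg 3: desired track 102.1°; wind correction -1.4° → command heading 100.7°, groundspeed 122.8 kt

Leg 1: heading=74.7°, groundspeed=120.0 kt
Leg 2: heading=291.2°, groundspeed=81.4 kt
Leg 3: heading=100.7°, groundspeed=122.8 kt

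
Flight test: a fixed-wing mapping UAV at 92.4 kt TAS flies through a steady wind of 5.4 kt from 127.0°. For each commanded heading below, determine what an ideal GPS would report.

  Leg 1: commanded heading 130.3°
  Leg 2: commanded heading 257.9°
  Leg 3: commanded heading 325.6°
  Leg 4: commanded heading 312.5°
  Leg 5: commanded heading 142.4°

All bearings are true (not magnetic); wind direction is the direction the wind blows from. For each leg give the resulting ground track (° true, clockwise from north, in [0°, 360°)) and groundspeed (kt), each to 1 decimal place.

Leg 1: track=130.5°, groundspeed=87.0 kt
Leg 2: track=260.3°, groundspeed=96.0 kt
Leg 3: track=324.6°, groundspeed=97.5 kt
Leg 4: track=312.2°, groundspeed=97.8 kt
Leg 5: track=143.3°, groundspeed=87.2 kt

Leg 1: heading 130.3°; drift +0.2° → track 130.5°, groundspeed 87.0 kt
Leg 2: heading 257.9°; drift +2.4° → track 260.3°, groundspeed 96.0 kt
Leg 3: heading 325.6°; drift -1.0° → track 324.6°, groundspeed 97.5 kt
Leg 4: heading 312.5°; drift -0.3° → track 312.2°, groundspeed 97.8 kt
Leg 5: heading 142.4°; drift +0.9° → track 143.3°, groundspeed 87.2 kt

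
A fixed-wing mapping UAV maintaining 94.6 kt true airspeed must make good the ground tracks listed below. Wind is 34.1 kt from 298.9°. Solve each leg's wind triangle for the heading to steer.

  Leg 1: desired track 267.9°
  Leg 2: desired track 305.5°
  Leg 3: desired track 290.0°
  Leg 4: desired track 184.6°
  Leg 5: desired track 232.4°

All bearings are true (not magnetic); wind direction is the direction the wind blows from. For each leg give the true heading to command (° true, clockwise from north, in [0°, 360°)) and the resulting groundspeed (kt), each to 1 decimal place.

Leg 1: heading=278.6°, groundspeed=63.7 kt
Leg 2: heading=303.1°, groundspeed=60.6 kt
Leg 3: heading=293.2°, groundspeed=60.8 kt
Leg 4: heading=203.8°, groundspeed=103.4 kt
Leg 5: heading=251.7°, groundspeed=75.7 kt

Leg 1: desired track 267.9°; wind correction +10.7° → command heading 278.6°, groundspeed 63.7 kt
Leg 2: desired track 305.5°; wind correction -2.4° → command heading 303.1°, groundspeed 60.6 kt
Leg 3: desired track 290.0°; wind correction +3.2° → command heading 293.2°, groundspeed 60.8 kt
Leg 4: desired track 184.6°; wind correction +19.2° → command heading 203.8°, groundspeed 103.4 kt
Leg 5: desired track 232.4°; wind correction +19.3° → command heading 251.7°, groundspeed 75.7 kt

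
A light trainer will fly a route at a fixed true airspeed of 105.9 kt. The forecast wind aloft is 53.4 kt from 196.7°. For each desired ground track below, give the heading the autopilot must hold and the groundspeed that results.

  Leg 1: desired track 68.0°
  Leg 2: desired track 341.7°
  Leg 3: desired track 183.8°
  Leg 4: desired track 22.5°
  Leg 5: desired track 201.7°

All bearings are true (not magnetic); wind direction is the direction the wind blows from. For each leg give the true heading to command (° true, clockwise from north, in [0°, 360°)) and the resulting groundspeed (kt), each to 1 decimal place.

Leg 1: desired track 68.0°; wind correction +23.2° → command heading 91.2°, groundspeed 130.7 kt
Leg 2: desired track 341.7°; wind correction -16.8° → command heading 324.9°, groundspeed 145.1 kt
Leg 3: desired track 183.8°; wind correction +6.5° → command heading 190.3°, groundspeed 53.2 kt
Leg 4: desired track 22.5°; wind correction +2.9° → command heading 25.4°, groundspeed 158.9 kt
Leg 5: desired track 201.7°; wind correction -2.5° → command heading 199.2°, groundspeed 52.6 kt

Leg 1: heading=91.2°, groundspeed=130.7 kt
Leg 2: heading=324.9°, groundspeed=145.1 kt
Leg 3: heading=190.3°, groundspeed=53.2 kt
Leg 4: heading=25.4°, groundspeed=158.9 kt
Leg 5: heading=199.2°, groundspeed=52.6 kt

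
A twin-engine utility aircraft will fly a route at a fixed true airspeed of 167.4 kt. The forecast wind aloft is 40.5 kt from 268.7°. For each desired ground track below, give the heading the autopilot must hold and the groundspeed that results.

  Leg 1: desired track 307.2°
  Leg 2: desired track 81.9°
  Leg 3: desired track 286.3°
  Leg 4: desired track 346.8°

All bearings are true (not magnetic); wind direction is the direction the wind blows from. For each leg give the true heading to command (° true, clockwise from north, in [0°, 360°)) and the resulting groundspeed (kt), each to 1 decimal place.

Leg 1: desired track 307.2°; wind correction -8.7° → command heading 298.5°, groundspeed 133.8 kt
Leg 2: desired track 81.9°; wind correction -1.6° → command heading 80.3°, groundspeed 207.5 kt
Leg 3: desired track 286.3°; wind correction -4.2° → command heading 282.1°, groundspeed 128.3 kt
Leg 4: desired track 346.8°; wind correction -13.7° → command heading 333.1°, groundspeed 154.3 kt

Leg 1: heading=298.5°, groundspeed=133.8 kt
Leg 2: heading=80.3°, groundspeed=207.5 kt
Leg 3: heading=282.1°, groundspeed=128.3 kt
Leg 4: heading=333.1°, groundspeed=154.3 kt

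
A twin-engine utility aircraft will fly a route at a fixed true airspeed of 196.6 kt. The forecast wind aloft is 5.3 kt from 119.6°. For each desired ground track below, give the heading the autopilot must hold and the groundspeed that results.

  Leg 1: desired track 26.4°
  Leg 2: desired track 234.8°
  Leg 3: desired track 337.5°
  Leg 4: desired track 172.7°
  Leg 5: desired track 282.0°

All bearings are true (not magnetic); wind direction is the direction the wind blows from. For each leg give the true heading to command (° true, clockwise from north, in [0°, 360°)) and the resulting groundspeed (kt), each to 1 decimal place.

Leg 1: desired track 26.4°; wind correction +1.5° → command heading 27.9°, groundspeed 196.8 kt
Leg 2: desired track 234.8°; wind correction -1.4° → command heading 233.4°, groundspeed 198.8 kt
Leg 3: desired track 337.5°; wind correction +0.9° → command heading 338.4°, groundspeed 200.8 kt
Leg 4: desired track 172.7°; wind correction -1.2° → command heading 171.5°, groundspeed 193.4 kt
Leg 5: desired track 282.0°; wind correction -0.5° → command heading 281.5°, groundspeed 201.6 kt

Leg 1: heading=27.9°, groundspeed=196.8 kt
Leg 2: heading=233.4°, groundspeed=198.8 kt
Leg 3: heading=338.4°, groundspeed=200.8 kt
Leg 4: heading=171.5°, groundspeed=193.4 kt
Leg 5: heading=281.5°, groundspeed=201.6 kt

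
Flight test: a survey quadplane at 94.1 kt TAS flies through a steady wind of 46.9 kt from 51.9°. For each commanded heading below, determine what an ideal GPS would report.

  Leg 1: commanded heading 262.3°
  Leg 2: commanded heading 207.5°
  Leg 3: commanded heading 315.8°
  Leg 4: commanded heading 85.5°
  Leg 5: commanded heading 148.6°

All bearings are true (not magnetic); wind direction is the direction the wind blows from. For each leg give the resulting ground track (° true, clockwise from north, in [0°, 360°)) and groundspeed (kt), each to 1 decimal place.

Leg 1: heading 262.3°; drift -10.0° → track 252.3°, groundspeed 136.6 kt
Leg 2: heading 207.5°; drift +8.1° → track 215.6°, groundspeed 138.2 kt
Leg 3: heading 315.8°; drift -25.2° → track 290.6°, groundspeed 109.5 kt
Leg 4: heading 85.5°; drift +25.2° → track 110.7°, groundspeed 60.8 kt
Leg 5: heading 148.6°; drift +25.1° → track 173.7°, groundspeed 109.9 kt

Leg 1: track=252.3°, groundspeed=136.6 kt
Leg 2: track=215.6°, groundspeed=138.2 kt
Leg 3: track=290.6°, groundspeed=109.5 kt
Leg 4: track=110.7°, groundspeed=60.8 kt
Leg 5: track=173.7°, groundspeed=109.9 kt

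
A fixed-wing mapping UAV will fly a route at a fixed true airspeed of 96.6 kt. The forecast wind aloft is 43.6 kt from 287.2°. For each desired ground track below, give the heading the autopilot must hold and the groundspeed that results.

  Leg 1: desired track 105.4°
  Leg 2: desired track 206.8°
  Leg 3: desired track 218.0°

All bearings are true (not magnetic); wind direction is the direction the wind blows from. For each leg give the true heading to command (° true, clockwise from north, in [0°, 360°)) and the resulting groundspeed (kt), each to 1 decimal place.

Leg 1: heading=104.6°, groundspeed=140.2 kt
Leg 2: heading=233.2°, groundspeed=79.2 kt
Leg 3: heading=243.0°, groundspeed=72.1 kt

Leg 1: desired track 105.4°; wind correction -0.8° → command heading 104.6°, groundspeed 140.2 kt
Leg 2: desired track 206.8°; wind correction +26.4° → command heading 233.2°, groundspeed 79.2 kt
Leg 3: desired track 218.0°; wind correction +25.0° → command heading 243.0°, groundspeed 72.1 kt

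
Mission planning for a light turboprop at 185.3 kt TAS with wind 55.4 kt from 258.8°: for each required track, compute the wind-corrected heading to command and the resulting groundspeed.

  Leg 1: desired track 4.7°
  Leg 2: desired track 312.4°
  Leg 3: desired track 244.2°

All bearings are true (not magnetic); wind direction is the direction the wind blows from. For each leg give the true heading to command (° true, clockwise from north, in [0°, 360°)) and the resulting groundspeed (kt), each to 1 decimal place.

Leg 1: desired track 4.7°; wind correction -16.7° → command heading 348.0°, groundspeed 192.7 kt
Leg 2: desired track 312.4°; wind correction -13.9° → command heading 298.5°, groundspeed 147.0 kt
Leg 3: desired track 244.2°; wind correction +4.3° → command heading 248.5°, groundspeed 131.2 kt

Leg 1: heading=348.0°, groundspeed=192.7 kt
Leg 2: heading=298.5°, groundspeed=147.0 kt
Leg 3: heading=248.5°, groundspeed=131.2 kt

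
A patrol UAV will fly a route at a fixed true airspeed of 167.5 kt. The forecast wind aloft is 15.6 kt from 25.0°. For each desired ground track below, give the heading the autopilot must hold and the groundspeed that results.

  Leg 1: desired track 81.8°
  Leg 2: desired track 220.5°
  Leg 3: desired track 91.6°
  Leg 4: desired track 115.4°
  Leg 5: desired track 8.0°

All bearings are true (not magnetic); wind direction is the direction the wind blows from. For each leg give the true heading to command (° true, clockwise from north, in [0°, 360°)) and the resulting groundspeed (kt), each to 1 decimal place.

Leg 1: desired track 81.8°; wind correction -4.5° → command heading 77.3°, groundspeed 158.4 kt
Leg 2: desired track 220.5°; wind correction +1.4° → command heading 221.9°, groundspeed 182.5 kt
Leg 3: desired track 91.6°; wind correction -4.9° → command heading 86.7°, groundspeed 160.7 kt
Leg 4: desired track 115.4°; wind correction -5.3° → command heading 110.1°, groundspeed 166.9 kt
Leg 5: desired track 8.0°; wind correction +1.6° → command heading 9.6°, groundspeed 152.5 kt

Leg 1: heading=77.3°, groundspeed=158.4 kt
Leg 2: heading=221.9°, groundspeed=182.5 kt
Leg 3: heading=86.7°, groundspeed=160.7 kt
Leg 4: heading=110.1°, groundspeed=166.9 kt
Leg 5: heading=9.6°, groundspeed=152.5 kt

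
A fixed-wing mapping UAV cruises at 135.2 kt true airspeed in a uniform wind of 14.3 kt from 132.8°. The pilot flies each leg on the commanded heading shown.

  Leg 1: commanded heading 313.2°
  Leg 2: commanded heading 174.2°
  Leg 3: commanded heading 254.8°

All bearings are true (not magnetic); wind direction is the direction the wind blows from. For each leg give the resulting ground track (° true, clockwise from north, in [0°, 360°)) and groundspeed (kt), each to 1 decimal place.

Leg 1: track=313.2°, groundspeed=149.5 kt
Leg 2: track=178.5°, groundspeed=124.8 kt
Leg 3: track=259.7°, groundspeed=143.3 kt

Leg 1: heading 313.2°; drift +0.0° → track 313.2°, groundspeed 149.5 kt
Leg 2: heading 174.2°; drift +4.3° → track 178.5°, groundspeed 124.8 kt
Leg 3: heading 254.8°; drift +4.9° → track 259.7°, groundspeed 143.3 kt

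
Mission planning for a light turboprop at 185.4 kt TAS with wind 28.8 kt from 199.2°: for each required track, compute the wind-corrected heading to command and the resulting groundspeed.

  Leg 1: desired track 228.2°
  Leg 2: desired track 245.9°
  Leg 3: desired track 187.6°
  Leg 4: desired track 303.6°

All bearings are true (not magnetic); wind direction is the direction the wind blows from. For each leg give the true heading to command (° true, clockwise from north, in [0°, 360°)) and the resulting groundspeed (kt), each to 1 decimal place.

Leg 1: desired track 228.2°; wind correction -4.3° → command heading 223.9°, groundspeed 159.7 kt
Leg 2: desired track 245.9°; wind correction -6.5° → command heading 239.4°, groundspeed 164.5 kt
Leg 3: desired track 187.6°; wind correction +1.8° → command heading 189.4°, groundspeed 157.1 kt
Leg 4: desired track 303.6°; wind correction -8.7° → command heading 294.9°, groundspeed 190.5 kt

Leg 1: heading=223.9°, groundspeed=159.7 kt
Leg 2: heading=239.4°, groundspeed=164.5 kt
Leg 3: heading=189.4°, groundspeed=157.1 kt
Leg 4: heading=294.9°, groundspeed=190.5 kt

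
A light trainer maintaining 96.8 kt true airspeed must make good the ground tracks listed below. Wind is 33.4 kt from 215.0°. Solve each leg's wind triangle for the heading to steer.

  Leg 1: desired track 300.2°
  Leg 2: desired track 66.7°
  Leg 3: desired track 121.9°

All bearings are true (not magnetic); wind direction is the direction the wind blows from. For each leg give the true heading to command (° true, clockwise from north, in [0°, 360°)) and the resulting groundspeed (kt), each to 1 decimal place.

Leg 1: heading=280.1°, groundspeed=88.1 kt
Leg 2: heading=77.1°, groundspeed=123.6 kt
Leg 3: heading=142.1°, groundspeed=92.7 kt

Leg 1: desired track 300.2°; wind correction -20.1° → command heading 280.1°, groundspeed 88.1 kt
Leg 2: desired track 66.7°; wind correction +10.4° → command heading 77.1°, groundspeed 123.6 kt
Leg 3: desired track 121.9°; wind correction +20.2° → command heading 142.1°, groundspeed 92.7 kt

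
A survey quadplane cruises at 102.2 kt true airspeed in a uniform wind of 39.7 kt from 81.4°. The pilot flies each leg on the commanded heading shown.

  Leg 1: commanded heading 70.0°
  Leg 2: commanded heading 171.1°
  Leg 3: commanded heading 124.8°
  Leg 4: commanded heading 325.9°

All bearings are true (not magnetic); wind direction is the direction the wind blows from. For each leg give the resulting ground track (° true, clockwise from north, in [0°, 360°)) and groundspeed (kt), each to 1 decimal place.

Leg 1: track=62.9°, groundspeed=63.8 kt
Leg 2: track=192.4°, groundspeed=109.4 kt
Leg 3: track=145.2°, groundspeed=78.3 kt
Leg 4: track=309.2°, groundspeed=124.6 kt

Leg 1: heading 70.0°; drift -7.1° → track 62.9°, groundspeed 63.8 kt
Leg 2: heading 171.1°; drift +21.3° → track 192.4°, groundspeed 109.4 kt
Leg 3: heading 124.8°; drift +20.4° → track 145.2°, groundspeed 78.3 kt
Leg 4: heading 325.9°; drift -16.7° → track 309.2°, groundspeed 124.6 kt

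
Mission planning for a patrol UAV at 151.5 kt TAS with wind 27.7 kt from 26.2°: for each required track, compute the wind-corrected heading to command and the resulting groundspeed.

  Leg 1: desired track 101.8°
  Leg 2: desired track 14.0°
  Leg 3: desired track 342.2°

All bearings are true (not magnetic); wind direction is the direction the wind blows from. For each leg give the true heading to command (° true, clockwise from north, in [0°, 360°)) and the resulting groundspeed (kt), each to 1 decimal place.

Leg 1: desired track 101.8°; wind correction -10.2° → command heading 91.6°, groundspeed 142.2 kt
Leg 2: desired track 14.0°; wind correction +2.2° → command heading 16.2°, groundspeed 124.3 kt
Leg 3: desired track 342.2°; wind correction +7.3° → command heading 349.5°, groundspeed 130.3 kt

Leg 1: heading=91.6°, groundspeed=142.2 kt
Leg 2: heading=16.2°, groundspeed=124.3 kt
Leg 3: heading=349.5°, groundspeed=130.3 kt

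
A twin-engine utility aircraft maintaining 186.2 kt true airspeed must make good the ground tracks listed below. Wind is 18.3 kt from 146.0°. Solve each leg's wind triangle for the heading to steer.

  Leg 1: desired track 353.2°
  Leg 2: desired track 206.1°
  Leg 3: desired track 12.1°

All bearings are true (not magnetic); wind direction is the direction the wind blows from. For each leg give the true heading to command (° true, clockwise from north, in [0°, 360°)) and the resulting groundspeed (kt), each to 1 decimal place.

Leg 1: desired track 353.2°; wind correction +2.6° → command heading 355.8°, groundspeed 202.3 kt
Leg 2: desired track 206.1°; wind correction -4.9° → command heading 201.2°, groundspeed 176.4 kt
Leg 3: desired track 12.1°; wind correction +4.1° → command heading 16.2°, groundspeed 198.4 kt

Leg 1: heading=355.8°, groundspeed=202.3 kt
Leg 2: heading=201.2°, groundspeed=176.4 kt
Leg 3: heading=16.2°, groundspeed=198.4 kt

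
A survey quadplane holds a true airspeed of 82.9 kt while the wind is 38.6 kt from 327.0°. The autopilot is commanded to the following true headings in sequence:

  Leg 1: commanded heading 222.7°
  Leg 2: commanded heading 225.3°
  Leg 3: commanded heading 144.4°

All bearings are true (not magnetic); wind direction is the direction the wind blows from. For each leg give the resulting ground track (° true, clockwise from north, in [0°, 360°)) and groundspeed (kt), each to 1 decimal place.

Leg 1: heading 222.7°; drift -22.0° → track 200.7°, groundspeed 99.7 kt
Leg 2: heading 225.3°; drift -22.6° → track 202.7°, groundspeed 98.3 kt
Leg 3: heading 144.4°; drift +0.8° → track 145.2°, groundspeed 121.5 kt

Leg 1: track=200.7°, groundspeed=99.7 kt
Leg 2: track=202.7°, groundspeed=98.3 kt
Leg 3: track=145.2°, groundspeed=121.5 kt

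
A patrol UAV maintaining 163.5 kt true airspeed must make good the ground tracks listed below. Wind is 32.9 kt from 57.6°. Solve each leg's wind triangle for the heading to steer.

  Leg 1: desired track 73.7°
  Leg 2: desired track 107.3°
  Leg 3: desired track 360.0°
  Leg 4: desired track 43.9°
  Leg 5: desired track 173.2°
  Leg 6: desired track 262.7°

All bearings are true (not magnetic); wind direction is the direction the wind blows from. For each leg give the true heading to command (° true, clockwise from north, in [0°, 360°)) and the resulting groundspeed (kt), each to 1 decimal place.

Leg 1: desired track 73.7°; wind correction -3.2° → command heading 70.5°, groundspeed 131.6 kt
Leg 2: desired track 107.3°; wind correction -8.8° → command heading 98.5°, groundspeed 140.3 kt
Leg 3: desired track 360.0°; wind correction +9.8° → command heading 9.8°, groundspeed 143.5 kt
Leg 4: desired track 43.9°; wind correction +2.7° → command heading 46.6°, groundspeed 131.4 kt
Leg 5: desired track 173.2°; wind correction -10.5° → command heading 162.7°, groundspeed 175.0 kt
Leg 6: desired track 262.7°; wind correction +4.9° → command heading 267.6°, groundspeed 192.7 kt

Leg 1: heading=70.5°, groundspeed=131.6 kt
Leg 2: heading=98.5°, groundspeed=140.3 kt
Leg 3: heading=9.8°, groundspeed=143.5 kt
Leg 4: heading=46.6°, groundspeed=131.4 kt
Leg 5: heading=162.7°, groundspeed=175.0 kt
Leg 6: heading=267.6°, groundspeed=192.7 kt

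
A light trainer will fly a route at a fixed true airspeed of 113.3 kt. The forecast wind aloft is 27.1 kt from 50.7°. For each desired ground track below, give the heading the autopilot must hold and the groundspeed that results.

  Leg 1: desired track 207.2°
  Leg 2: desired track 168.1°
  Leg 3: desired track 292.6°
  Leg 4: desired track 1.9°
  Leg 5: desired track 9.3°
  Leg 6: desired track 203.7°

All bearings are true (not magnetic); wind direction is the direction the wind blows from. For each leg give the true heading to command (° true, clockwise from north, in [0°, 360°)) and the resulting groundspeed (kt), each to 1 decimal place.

Leg 1: heading=201.7°, groundspeed=137.6 kt
Leg 2: heading=155.8°, groundspeed=123.2 kt
Leg 3: heading=304.8°, groundspeed=123.5 kt
Leg 4: heading=12.3°, groundspeed=93.6 kt
Leg 5: heading=18.4°, groundspeed=91.5 kt
Leg 6: heading=197.5°, groundspeed=136.8 kt

Leg 1: desired track 207.2°; wind correction -5.5° → command heading 201.7°, groundspeed 137.6 kt
Leg 2: desired track 168.1°; wind correction -12.3° → command heading 155.8°, groundspeed 123.2 kt
Leg 3: desired track 292.6°; wind correction +12.2° → command heading 304.8°, groundspeed 123.5 kt
Leg 4: desired track 1.9°; wind correction +10.4° → command heading 12.3°, groundspeed 93.6 kt
Leg 5: desired track 9.3°; wind correction +9.1° → command heading 18.4°, groundspeed 91.5 kt
Leg 6: desired track 203.7°; wind correction -6.2° → command heading 197.5°, groundspeed 136.8 kt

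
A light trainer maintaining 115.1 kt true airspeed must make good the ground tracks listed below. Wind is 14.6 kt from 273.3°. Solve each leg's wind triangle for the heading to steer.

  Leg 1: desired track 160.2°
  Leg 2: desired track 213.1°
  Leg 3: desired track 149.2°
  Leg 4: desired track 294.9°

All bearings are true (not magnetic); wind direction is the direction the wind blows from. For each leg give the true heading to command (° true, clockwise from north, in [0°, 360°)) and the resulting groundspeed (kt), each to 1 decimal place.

Leg 1: heading=166.9°, groundspeed=120.0 kt
Leg 2: heading=219.4°, groundspeed=107.1 kt
Leg 3: heading=155.2°, groundspeed=122.6 kt
Leg 4: heading=292.2°, groundspeed=101.4 kt

Leg 1: desired track 160.2°; wind correction +6.7° → command heading 166.9°, groundspeed 120.0 kt
Leg 2: desired track 213.1°; wind correction +6.3° → command heading 219.4°, groundspeed 107.1 kt
Leg 3: desired track 149.2°; wind correction +6.0° → command heading 155.2°, groundspeed 122.6 kt
Leg 4: desired track 294.9°; wind correction -2.7° → command heading 292.2°, groundspeed 101.4 kt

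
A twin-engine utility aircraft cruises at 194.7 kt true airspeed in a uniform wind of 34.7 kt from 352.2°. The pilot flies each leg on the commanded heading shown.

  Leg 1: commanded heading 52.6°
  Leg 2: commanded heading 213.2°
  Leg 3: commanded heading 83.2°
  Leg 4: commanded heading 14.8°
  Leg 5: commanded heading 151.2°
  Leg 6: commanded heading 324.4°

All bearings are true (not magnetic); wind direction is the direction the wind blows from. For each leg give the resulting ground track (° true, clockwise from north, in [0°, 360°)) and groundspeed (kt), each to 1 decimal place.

Leg 1: heading 52.6°; drift +9.6° → track 62.2°, groundspeed 180.1 kt
Leg 2: heading 213.2°; drift -5.9° → track 207.3°, groundspeed 222.1 kt
Leg 3: heading 83.2°; drift +10.1° → track 93.3°, groundspeed 198.4 kt
Leg 4: heading 14.8°; drift +4.7° → track 19.5°, groundspeed 163.2 kt
Leg 5: heading 151.2°; drift +3.1° → track 154.3°, groundspeed 227.4 kt
Leg 6: heading 324.4°; drift -5.6° → track 318.8°, groundspeed 164.8 kt

Leg 1: track=62.2°, groundspeed=180.1 kt
Leg 2: track=207.3°, groundspeed=222.1 kt
Leg 3: track=93.3°, groundspeed=198.4 kt
Leg 4: track=19.5°, groundspeed=163.2 kt
Leg 5: track=154.3°, groundspeed=227.4 kt
Leg 6: track=318.8°, groundspeed=164.8 kt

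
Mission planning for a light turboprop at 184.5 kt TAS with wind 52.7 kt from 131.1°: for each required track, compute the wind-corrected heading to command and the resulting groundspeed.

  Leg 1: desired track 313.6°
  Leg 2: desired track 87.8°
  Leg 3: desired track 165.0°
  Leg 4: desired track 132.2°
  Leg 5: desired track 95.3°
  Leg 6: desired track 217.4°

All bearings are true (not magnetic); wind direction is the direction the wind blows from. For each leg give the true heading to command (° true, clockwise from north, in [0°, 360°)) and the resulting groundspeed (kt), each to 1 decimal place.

Leg 1: heading=314.3°, groundspeed=237.1 kt
Leg 2: heading=99.1°, groundspeed=142.6 kt
Leg 3: heading=155.8°, groundspeed=138.4 kt
Leg 4: heading=131.9°, groundspeed=131.8 kt
Leg 5: heading=104.9°, groundspeed=139.2 kt
Leg 6: heading=200.8°, groundspeed=173.4 kt

Leg 1: desired track 313.6°; wind correction +0.7° → command heading 314.3°, groundspeed 237.1 kt
Leg 2: desired track 87.8°; wind correction +11.3° → command heading 99.1°, groundspeed 142.6 kt
Leg 3: desired track 165.0°; wind correction -9.2° → command heading 155.8°, groundspeed 138.4 kt
Leg 4: desired track 132.2°; wind correction -0.3° → command heading 131.9°, groundspeed 131.8 kt
Leg 5: desired track 95.3°; wind correction +9.6° → command heading 104.9°, groundspeed 139.2 kt
Leg 6: desired track 217.4°; wind correction -16.6° → command heading 200.8°, groundspeed 173.4 kt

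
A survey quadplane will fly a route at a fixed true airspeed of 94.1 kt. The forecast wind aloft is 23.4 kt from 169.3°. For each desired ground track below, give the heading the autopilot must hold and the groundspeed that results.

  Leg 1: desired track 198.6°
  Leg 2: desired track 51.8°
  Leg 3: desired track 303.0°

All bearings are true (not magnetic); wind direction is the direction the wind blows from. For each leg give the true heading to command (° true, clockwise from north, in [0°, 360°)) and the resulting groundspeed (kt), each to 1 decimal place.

Leg 1: desired track 198.6°; wind correction -7.0° → command heading 191.6°, groundspeed 73.0 kt
Leg 2: desired track 51.8°; wind correction +12.7° → command heading 64.5°, groundspeed 102.6 kt
Leg 3: desired track 303.0°; wind correction -10.4° → command heading 292.6°, groundspeed 108.7 kt

Leg 1: heading=191.6°, groundspeed=73.0 kt
Leg 2: heading=64.5°, groundspeed=102.6 kt
Leg 3: heading=292.6°, groundspeed=108.7 kt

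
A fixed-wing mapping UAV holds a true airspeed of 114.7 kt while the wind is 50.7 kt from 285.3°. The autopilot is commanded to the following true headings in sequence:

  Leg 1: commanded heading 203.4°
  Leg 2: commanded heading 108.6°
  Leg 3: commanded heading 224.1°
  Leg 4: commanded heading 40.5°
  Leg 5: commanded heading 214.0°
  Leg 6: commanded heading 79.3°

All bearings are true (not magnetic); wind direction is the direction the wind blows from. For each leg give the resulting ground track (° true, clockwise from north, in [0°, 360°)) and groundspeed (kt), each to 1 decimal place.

Leg 1: track=178.4°, groundspeed=118.7 kt
Leg 2: track=107.6°, groundspeed=165.3 kt
Leg 3: track=197.9°, groundspeed=100.6 kt
Leg 4: track=59.1°, groundspeed=143.8 kt
Leg 5: track=188.0°, groundspeed=109.5 kt
Leg 6: track=87.2°, groundspeed=161.8 kt

Leg 1: heading 203.4°; drift -25.0° → track 178.4°, groundspeed 118.7 kt
Leg 2: heading 108.6°; drift -1.0° → track 107.6°, groundspeed 165.3 kt
Leg 3: heading 224.1°; drift -26.2° → track 197.9°, groundspeed 100.6 kt
Leg 4: heading 40.5°; drift +18.6° → track 59.1°, groundspeed 143.8 kt
Leg 5: heading 214.0°; drift -26.0° → track 188.0°, groundspeed 109.5 kt
Leg 6: heading 79.3°; drift +7.9° → track 87.2°, groundspeed 161.8 kt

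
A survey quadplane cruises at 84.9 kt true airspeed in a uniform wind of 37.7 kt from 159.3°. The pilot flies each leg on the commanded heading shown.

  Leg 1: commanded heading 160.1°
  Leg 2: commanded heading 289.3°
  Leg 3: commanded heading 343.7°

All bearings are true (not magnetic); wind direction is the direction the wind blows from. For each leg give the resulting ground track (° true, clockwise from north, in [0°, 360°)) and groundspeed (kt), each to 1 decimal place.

Leg 1: heading 160.1°; drift +0.6° → track 160.7°, groundspeed 47.2 kt
Leg 2: heading 289.3°; drift +14.8° → track 304.1°, groundspeed 112.9 kt
Leg 3: heading 343.7°; drift -1.4° → track 342.3°, groundspeed 122.5 kt

Leg 1: track=160.7°, groundspeed=47.2 kt
Leg 2: track=304.1°, groundspeed=112.9 kt
Leg 3: track=342.3°, groundspeed=122.5 kt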